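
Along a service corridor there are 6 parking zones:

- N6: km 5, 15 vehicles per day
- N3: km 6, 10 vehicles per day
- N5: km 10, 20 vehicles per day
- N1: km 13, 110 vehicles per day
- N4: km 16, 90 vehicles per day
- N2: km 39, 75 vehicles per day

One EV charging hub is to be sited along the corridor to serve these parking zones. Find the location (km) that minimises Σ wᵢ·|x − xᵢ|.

x = 16

For a sum of weighted absolute distances on a line, the optimum is the weighted median (not the mean). Total weight W = 320; half-weight = 160.
Sort by position and accumulate weight:
  km 5 (N6, w=15) → cum 15
  km 6 (N3, w=10) → cum 25
  km 10 (N5, w=20) → cum 45
  km 13 (N1, w=110) → cum 155
  km 16 (N4, w=90) → cum 245  ≥ 160 → median here
  km 39 (N2, w=75) → cum 320
Optimal location: km 16.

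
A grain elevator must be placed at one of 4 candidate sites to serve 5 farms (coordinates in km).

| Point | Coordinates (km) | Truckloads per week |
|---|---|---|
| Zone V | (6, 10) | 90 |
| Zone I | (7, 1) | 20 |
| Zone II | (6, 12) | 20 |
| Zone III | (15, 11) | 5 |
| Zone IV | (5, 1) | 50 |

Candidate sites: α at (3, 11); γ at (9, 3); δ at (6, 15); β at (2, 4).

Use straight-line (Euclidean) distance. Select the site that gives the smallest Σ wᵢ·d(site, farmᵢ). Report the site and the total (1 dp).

Total weighted distance at each candidate:
  α (3, 11): total = 1133.2
  γ (9, 3): total = 1205.3
  δ (6, 15): total = 1541.7
  β (2, 4): total = 1230.5
Minimum is at α with total 1133.2 km.

α, total 1133.2 km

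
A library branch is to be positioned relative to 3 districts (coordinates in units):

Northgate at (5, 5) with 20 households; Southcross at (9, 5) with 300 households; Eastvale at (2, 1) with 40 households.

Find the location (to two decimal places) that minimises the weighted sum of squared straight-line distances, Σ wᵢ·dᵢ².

The minimiser of Σwᵢ‖p−pᵢ‖² is the weighted centroid p* = (Σwᵢpᵢ)/(Σwᵢ).
Σwᵢ = 360.
Σwᵢxᵢ = 20·5 + 300·9 + 40·2 = 2880.
Σwᵢyᵢ = 20·5 + 300·5 + 40·1 = 1640.
x* = 2880/360 = 8.00, y* = 1640/360 = 4.56.

(8.00, 4.56)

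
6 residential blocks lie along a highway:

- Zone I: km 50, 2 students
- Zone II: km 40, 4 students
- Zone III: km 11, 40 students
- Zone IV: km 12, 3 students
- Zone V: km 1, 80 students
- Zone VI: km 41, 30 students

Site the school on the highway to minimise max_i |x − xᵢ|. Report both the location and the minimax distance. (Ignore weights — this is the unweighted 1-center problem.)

The 1-center on a line is the midpoint of the two extreme points: leftmost at 1, rightmost at 50.
Optimal location = (1 + 50)/2 = 25.5; maximum distance = (50 − 1)/2 = 24.5.

location 25.5, max distance 24.5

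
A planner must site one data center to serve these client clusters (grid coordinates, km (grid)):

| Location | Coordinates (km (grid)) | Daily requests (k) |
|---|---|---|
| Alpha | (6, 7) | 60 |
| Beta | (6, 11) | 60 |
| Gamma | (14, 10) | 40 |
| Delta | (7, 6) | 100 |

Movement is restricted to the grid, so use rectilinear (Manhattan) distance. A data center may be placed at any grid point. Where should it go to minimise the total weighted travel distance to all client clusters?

(7, 7)

Manhattan distance separates: Σwᵢ(|x−xᵢ|+|y−yᵢ|) = Σwᵢ|x−xᵢ| + Σwᵢ|y−yᵢ|, so x and y are optimised independently as 1-D weighted medians.
Total weight W = 260; half = 130.
x-coordinate, sorted with cumulative weight:
  x=6 (Alpha, w=60) cum 60
  x=6 (Beta, w=60) cum 120
  x=7 (Delta, w=100) cum 220  ← median
  x=14 (Gamma, w=40) cum 260
⇒ x* = 7
y-coordinate, sorted with cumulative weight:
  y=6 (Delta, w=100) cum 100
  y=7 (Alpha, w=60) cum 160  ← median
  y=10 (Gamma, w=40) cum 200
  y=11 (Beta, w=60) cum 260
⇒ y* = 7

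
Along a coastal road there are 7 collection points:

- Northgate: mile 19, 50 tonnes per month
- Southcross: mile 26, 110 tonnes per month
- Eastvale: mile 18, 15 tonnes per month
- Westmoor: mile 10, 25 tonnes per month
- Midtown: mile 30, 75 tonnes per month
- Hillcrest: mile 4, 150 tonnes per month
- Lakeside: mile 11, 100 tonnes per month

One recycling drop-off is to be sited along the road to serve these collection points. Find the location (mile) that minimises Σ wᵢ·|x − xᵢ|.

For a sum of weighted absolute distances on a line, the optimum is the weighted median (not the mean). Total weight W = 525; half-weight = 262.5.
Sort by position and accumulate weight:
  mile 4 (Hillcrest, w=150) → cum 150
  mile 10 (Westmoor, w=25) → cum 175
  mile 11 (Lakeside, w=100) → cum 275  ≥ 262.5 → median here
  mile 18 (Eastvale, w=15) → cum 290
  mile 19 (Northgate, w=50) → cum 340
  mile 26 (Southcross, w=110) → cum 450
  mile 30 (Midtown, w=75) → cum 525
Optimal location: mile 11.

x = 11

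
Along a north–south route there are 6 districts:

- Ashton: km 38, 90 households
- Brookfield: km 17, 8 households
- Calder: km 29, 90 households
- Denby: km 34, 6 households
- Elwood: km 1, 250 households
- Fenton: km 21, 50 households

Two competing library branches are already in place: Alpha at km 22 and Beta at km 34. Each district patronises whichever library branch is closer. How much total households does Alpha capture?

The indifferent point is the midpoint (22+34)/2 = 28; districts left of it (closer to Alpha at 22) go to Alpha, those right go to Beta.
  Elwood at 1 (w=250) → Alpha
  Brookfield at 17 (w=8) → Alpha
  Fenton at 21 (w=50) → Alpha
  Calder at 29 (w=90) → Beta
  Denby at 34 (w=6) → Beta
  Ashton at 38 (w=90) → Beta
Alpha captures 308; Beta captures 186.

308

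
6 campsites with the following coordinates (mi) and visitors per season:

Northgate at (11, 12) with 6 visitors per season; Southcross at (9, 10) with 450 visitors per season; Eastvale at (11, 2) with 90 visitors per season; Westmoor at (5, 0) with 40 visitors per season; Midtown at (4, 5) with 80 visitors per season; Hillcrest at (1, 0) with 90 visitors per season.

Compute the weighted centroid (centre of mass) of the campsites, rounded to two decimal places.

(7.56, 6.81)

The minimiser of Σwᵢ‖p−pᵢ‖² is the weighted centroid p* = (Σwᵢpᵢ)/(Σwᵢ).
Σwᵢ = 756.
Σwᵢxᵢ = 6·11 + 450·9 + 90·11 + 40·5 + 80·4 + 90·1 = 5716.
Σwᵢyᵢ = 6·12 + 450·10 + 90·2 + 40·0 + 80·5 + 90·0 = 5152.
x* = 5716/756 = 7.56, y* = 5152/756 = 6.81.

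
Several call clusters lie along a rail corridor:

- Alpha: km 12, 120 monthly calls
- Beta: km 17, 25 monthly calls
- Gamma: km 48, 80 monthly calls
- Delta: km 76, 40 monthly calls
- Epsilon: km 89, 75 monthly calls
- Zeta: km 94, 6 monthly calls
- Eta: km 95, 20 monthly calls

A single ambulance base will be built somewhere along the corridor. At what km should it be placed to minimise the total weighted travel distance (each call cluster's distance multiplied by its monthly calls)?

For a sum of weighted absolute distances on a line, the optimum is the weighted median (not the mean). Total weight W = 366; half-weight = 183.
Sort by position and accumulate weight:
  km 12 (Alpha, w=120) → cum 120
  km 17 (Beta, w=25) → cum 145
  km 48 (Gamma, w=80) → cum 225  ≥ 183 → median here
  km 76 (Delta, w=40) → cum 265
  km 89 (Epsilon, w=75) → cum 340
  km 94 (Zeta, w=6) → cum 346
  km 95 (Eta, w=20) → cum 366
Optimal location: km 48.

x = 48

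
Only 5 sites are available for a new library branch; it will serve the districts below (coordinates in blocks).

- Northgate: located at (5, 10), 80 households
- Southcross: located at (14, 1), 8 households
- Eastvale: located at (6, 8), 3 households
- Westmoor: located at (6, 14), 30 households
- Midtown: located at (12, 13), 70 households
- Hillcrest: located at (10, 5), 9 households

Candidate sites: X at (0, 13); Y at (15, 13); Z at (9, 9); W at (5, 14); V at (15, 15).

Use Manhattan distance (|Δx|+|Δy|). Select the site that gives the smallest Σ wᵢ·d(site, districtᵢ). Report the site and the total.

W, total 1233 blocks

Total weighted distance at each candidate:
  X (0, 13): total = 2093
  Y (15, 13): total = 1813
  Z (9, 9): total = 1291
  W (5, 14): total = 1233
  V (15, 15): total = 2153
Minimum is at W with total 1233 blocks.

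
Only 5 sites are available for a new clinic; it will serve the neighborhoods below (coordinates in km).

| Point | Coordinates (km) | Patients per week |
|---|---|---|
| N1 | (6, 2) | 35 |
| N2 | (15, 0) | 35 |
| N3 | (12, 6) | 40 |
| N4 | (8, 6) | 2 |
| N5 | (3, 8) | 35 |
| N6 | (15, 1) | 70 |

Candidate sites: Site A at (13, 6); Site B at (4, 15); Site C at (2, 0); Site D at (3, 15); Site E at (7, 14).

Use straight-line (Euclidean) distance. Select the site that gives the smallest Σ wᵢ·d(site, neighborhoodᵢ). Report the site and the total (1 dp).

Site A, total 1287.4 km

Total weighted distance at each candidate:
  Site A (13, 6): total = 1287.4
  Site B (4, 15): total = 3106.6
  Site C (2, 0): total = 2289.8
  Site D (3, 15): total = 3204.7
  Site E (7, 14): total = 2700.2
Minimum is at Site A with total 1287.4 km.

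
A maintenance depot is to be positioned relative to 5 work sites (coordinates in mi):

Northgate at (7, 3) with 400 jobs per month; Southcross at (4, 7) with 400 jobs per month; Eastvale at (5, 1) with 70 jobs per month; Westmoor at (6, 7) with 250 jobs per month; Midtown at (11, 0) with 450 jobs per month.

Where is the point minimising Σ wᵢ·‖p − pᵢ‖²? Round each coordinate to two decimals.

The minimiser of Σwᵢ‖p−pᵢ‖² is the weighted centroid p* = (Σwᵢpᵢ)/(Σwᵢ).
Σwᵢ = 1570.
Σwᵢxᵢ = 400·7 + 400·4 + 70·5 + 250·6 + 450·11 = 11200.
Σwᵢyᵢ = 400·3 + 400·7 + 70·1 + 250·7 + 450·0 = 5820.
x* = 11200/1570 = 7.13, y* = 5820/1570 = 3.71.

(7.13, 3.71)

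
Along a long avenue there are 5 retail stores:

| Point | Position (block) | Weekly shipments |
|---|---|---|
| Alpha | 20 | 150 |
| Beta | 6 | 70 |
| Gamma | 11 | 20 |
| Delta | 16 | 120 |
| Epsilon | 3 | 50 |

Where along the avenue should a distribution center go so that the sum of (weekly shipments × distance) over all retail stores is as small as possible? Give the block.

For a sum of weighted absolute distances on a line, the optimum is the weighted median (not the mean). Total weight W = 410; half-weight = 205.
Sort by position and accumulate weight:
  block 3 (Epsilon, w=50) → cum 50
  block 6 (Beta, w=70) → cum 120
  block 11 (Gamma, w=20) → cum 140
  block 16 (Delta, w=120) → cum 260  ≥ 205 → median here
  block 20 (Alpha, w=150) → cum 410
Optimal location: block 16.

x = 16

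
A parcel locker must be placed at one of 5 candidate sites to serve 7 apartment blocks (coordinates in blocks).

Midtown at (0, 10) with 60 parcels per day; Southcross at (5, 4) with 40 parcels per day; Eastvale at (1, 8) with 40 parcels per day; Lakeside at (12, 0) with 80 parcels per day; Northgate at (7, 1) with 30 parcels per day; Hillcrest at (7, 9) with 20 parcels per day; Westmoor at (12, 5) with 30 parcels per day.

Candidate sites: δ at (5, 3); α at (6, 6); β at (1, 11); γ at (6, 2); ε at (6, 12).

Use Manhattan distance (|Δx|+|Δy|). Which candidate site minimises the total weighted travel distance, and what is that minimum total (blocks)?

α, total 2430 blocks

Total weighted distance at each candidate:
  δ (5, 3): total = 2470
  α (6, 6): total = 2430
  β (1, 11): total = 3590
  γ (6, 2): total = 2530
  ε (6, 12): total = 3470
Minimum is at α with total 2430 blocks.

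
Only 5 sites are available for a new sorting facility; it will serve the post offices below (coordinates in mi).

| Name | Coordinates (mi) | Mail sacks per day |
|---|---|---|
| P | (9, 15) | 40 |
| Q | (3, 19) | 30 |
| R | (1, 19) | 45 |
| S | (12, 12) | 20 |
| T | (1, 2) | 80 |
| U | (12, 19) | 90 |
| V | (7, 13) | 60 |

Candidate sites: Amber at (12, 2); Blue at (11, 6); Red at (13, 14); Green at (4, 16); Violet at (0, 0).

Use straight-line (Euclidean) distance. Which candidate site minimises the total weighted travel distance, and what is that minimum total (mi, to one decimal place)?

Green, total 2837.6 mi

Total weighted distance at each candidate:
  Amber (12, 2): total = 5356.9
  Blue (11, 6): total = 4205.2
  Red (13, 14): total = 3311.6
  Green (4, 16): total = 2837.6
  Violet (0, 0): total = 5559.6
Minimum is at Green with total 2837.6 mi.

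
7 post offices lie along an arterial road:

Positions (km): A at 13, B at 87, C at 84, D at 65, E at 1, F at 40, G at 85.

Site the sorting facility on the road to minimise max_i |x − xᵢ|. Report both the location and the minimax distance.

location 44, max distance 43

The 1-center on a line is the midpoint of the two extreme points: leftmost at 1, rightmost at 87.
Optimal location = (1 + 87)/2 = 44; maximum distance = (87 − 1)/2 = 43.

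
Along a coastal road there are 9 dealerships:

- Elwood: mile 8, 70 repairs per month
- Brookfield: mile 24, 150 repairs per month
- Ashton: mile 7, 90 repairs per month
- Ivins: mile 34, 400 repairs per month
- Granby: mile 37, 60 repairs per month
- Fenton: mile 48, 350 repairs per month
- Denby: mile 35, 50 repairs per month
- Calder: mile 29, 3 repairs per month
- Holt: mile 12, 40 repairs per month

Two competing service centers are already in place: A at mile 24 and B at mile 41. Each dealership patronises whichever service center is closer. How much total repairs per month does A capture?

The indifferent point is the midpoint (24+41)/2 = 32.5; dealerships left of it (closer to A at 24) go to A, those right go to B.
  Ashton at 7 (w=90) → A
  Elwood at 8 (w=70) → A
  Holt at 12 (w=40) → A
  Brookfield at 24 (w=150) → A
  Calder at 29 (w=3) → A
  Ivins at 34 (w=400) → B
  Denby at 35 (w=50) → B
  Granby at 37 (w=60) → B
  Fenton at 48 (w=350) → B
A captures 353; B captures 860.

353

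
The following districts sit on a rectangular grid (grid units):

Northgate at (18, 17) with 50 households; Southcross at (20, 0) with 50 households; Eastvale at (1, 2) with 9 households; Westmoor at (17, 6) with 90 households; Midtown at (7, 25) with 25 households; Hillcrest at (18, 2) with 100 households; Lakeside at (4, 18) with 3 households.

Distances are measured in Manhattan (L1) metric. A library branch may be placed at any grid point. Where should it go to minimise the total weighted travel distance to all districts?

Manhattan distance separates: Σwᵢ(|x−xᵢ|+|y−yᵢ|) = Σwᵢ|x−xᵢ| + Σwᵢ|y−yᵢ|, so x and y are optimised independently as 1-D weighted medians.
Total weight W = 327; half = 163.5.
x-coordinate, sorted with cumulative weight:
  x=1 (Eastvale, w=9) cum 9
  x=4 (Lakeside, w=3) cum 12
  x=7 (Midtown, w=25) cum 37
  x=17 (Westmoor, w=90) cum 127
  x=18 (Northgate, w=50) cum 177  ← median
  x=18 (Hillcrest, w=100) cum 277
  x=20 (Southcross, w=50) cum 327
⇒ x* = 18
y-coordinate, sorted with cumulative weight:
  y=0 (Southcross, w=50) cum 50
  y=2 (Eastvale, w=9) cum 59
  y=2 (Hillcrest, w=100) cum 159
  y=6 (Westmoor, w=90) cum 249  ← median
  y=17 (Northgate, w=50) cum 299
  y=18 (Lakeside, w=3) cum 302
  y=25 (Midtown, w=25) cum 327
⇒ y* = 6

(18, 6)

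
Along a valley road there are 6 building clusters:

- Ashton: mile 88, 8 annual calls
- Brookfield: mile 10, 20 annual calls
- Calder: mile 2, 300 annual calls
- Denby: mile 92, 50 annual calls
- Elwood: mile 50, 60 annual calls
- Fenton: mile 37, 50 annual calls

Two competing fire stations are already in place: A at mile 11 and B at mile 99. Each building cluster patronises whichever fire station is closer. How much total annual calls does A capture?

The indifferent point is the midpoint (11+99)/2 = 55; building clusters left of it (closer to A at 11) go to A, those right go to B.
  Calder at 2 (w=300) → A
  Brookfield at 10 (w=20) → A
  Fenton at 37 (w=50) → A
  Elwood at 50 (w=60) → A
  Ashton at 88 (w=8) → B
  Denby at 92 (w=50) → B
A captures 430; B captures 58.

430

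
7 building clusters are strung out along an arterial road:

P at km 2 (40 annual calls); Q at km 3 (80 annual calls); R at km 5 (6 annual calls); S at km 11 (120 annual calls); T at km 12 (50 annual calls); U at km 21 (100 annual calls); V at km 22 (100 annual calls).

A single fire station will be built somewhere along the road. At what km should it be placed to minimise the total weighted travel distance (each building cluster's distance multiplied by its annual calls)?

x = 12

For a sum of weighted absolute distances on a line, the optimum is the weighted median (not the mean). Total weight W = 496; half-weight = 248.
Sort by position and accumulate weight:
  km 2 (P, w=40) → cum 40
  km 3 (Q, w=80) → cum 120
  km 5 (R, w=6) → cum 126
  km 11 (S, w=120) → cum 246
  km 12 (T, w=50) → cum 296  ≥ 248 → median here
  km 21 (U, w=100) → cum 396
  km 22 (V, w=100) → cum 496
Optimal location: km 12.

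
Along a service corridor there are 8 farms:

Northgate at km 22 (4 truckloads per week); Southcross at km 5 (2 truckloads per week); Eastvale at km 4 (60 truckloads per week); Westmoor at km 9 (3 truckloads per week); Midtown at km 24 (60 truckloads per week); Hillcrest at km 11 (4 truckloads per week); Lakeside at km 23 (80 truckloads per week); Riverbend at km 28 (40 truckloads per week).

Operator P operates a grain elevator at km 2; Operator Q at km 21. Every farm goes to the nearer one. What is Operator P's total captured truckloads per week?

69

The indifferent point is the midpoint (2+21)/2 = 11.5; farms left of it (closer to Operator P at 2) go to Operator P, those right go to Operator Q.
  Eastvale at 4 (w=60) → Operator P
  Southcross at 5 (w=2) → Operator P
  Westmoor at 9 (w=3) → Operator P
  Hillcrest at 11 (w=4) → Operator P
  Northgate at 22 (w=4) → Operator Q
  Lakeside at 23 (w=80) → Operator Q
  Midtown at 24 (w=60) → Operator Q
  Riverbend at 28 (w=40) → Operator Q
Operator P captures 69; Operator Q captures 184.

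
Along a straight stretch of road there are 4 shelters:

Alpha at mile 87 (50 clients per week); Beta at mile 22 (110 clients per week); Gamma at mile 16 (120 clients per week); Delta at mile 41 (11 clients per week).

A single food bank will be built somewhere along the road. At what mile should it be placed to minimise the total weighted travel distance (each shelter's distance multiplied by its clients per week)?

For a sum of weighted absolute distances on a line, the optimum is the weighted median (not the mean). Total weight W = 291; half-weight = 145.5.
Sort by position and accumulate weight:
  mile 16 (Gamma, w=120) → cum 120
  mile 22 (Beta, w=110) → cum 230  ≥ 145.5 → median here
  mile 41 (Delta, w=11) → cum 241
  mile 87 (Alpha, w=50) → cum 291
Optimal location: mile 22.

x = 22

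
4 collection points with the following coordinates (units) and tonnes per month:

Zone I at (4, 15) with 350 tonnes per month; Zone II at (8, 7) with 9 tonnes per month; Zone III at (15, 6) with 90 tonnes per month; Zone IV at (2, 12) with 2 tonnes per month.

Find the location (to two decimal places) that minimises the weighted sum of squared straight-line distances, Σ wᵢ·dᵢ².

(6.27, 13.03)

The minimiser of Σwᵢ‖p−pᵢ‖² is the weighted centroid p* = (Σwᵢpᵢ)/(Σwᵢ).
Σwᵢ = 451.
Σwᵢxᵢ = 350·4 + 9·8 + 90·15 + 2·2 = 2826.
Σwᵢyᵢ = 350·15 + 9·7 + 90·6 + 2·12 = 5877.
x* = 2826/451 = 6.27, y* = 5877/451 = 13.03.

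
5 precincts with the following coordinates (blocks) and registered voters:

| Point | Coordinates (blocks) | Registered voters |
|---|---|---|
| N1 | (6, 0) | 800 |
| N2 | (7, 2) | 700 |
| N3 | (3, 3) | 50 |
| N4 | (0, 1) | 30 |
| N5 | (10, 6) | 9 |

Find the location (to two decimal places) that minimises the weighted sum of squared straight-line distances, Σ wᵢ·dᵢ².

(6.26, 1.03)

The minimiser of Σwᵢ‖p−pᵢ‖² is the weighted centroid p* = (Σwᵢpᵢ)/(Σwᵢ).
Σwᵢ = 1589.
Σwᵢxᵢ = 800·6 + 700·7 + 50·3 + 30·0 + 9·10 = 9940.
Σwᵢyᵢ = 800·0 + 700·2 + 50·3 + 30·1 + 9·6 = 1634.
x* = 9940/1589 = 6.26, y* = 1634/1589 = 1.03.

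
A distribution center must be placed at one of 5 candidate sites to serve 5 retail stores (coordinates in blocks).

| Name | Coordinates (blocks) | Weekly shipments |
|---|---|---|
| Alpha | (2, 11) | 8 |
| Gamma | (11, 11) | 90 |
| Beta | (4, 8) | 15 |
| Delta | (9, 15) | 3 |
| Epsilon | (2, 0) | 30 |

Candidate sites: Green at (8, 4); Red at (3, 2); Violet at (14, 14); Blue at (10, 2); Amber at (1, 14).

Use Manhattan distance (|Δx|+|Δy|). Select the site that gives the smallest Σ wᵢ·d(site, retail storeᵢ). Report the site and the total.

Total weighted distance at each candidate:
  Green (8, 4): total = 1460
  Red (3, 2): total = 1862
  Violet (14, 14): total = 1698
  Blue (10, 2): total = 1558
  Amber (1, 14): total = 1814
Minimum is at Green with total 1460 blocks.

Green, total 1460 blocks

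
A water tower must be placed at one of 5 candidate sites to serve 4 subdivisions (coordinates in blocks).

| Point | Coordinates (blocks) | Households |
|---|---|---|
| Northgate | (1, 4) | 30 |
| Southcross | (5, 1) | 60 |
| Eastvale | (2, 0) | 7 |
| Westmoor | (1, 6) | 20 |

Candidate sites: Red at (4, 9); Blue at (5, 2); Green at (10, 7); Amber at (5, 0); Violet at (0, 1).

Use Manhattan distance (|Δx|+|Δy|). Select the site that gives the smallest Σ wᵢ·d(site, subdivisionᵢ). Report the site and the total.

Total weighted distance at each candidate:
  Red (4, 9): total = 977
  Blue (5, 2): total = 435
  Green (10, 7): total = 1325
  Amber (5, 0): total = 521
  Violet (0, 1): total = 561
Minimum is at Blue with total 435 blocks.

Blue, total 435 blocks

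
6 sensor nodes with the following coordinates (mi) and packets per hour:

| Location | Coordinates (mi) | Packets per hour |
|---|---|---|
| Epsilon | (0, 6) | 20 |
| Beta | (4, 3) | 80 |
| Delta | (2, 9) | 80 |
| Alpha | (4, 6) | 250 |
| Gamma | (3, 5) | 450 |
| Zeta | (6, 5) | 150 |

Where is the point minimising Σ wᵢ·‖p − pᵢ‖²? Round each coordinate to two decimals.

(3.62, 5.42)

The minimiser of Σwᵢ‖p−pᵢ‖² is the weighted centroid p* = (Σwᵢpᵢ)/(Σwᵢ).
Σwᵢ = 1030.
Σwᵢxᵢ = 20·0 + 80·4 + 80·2 + 250·4 + 450·3 + 150·6 = 3730.
Σwᵢyᵢ = 20·6 + 80·3 + 80·9 + 250·6 + 450·5 + 150·5 = 5580.
x* = 3730/1030 = 3.62, y* = 5580/1030 = 5.42.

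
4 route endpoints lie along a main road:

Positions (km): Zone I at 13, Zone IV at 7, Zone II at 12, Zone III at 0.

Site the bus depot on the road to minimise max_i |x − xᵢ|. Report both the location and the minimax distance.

The 1-center on a line is the midpoint of the two extreme points: leftmost at 0, rightmost at 13.
Optimal location = (0 + 13)/2 = 6.5; maximum distance = (13 − 0)/2 = 6.5.

location 6.5, max distance 6.5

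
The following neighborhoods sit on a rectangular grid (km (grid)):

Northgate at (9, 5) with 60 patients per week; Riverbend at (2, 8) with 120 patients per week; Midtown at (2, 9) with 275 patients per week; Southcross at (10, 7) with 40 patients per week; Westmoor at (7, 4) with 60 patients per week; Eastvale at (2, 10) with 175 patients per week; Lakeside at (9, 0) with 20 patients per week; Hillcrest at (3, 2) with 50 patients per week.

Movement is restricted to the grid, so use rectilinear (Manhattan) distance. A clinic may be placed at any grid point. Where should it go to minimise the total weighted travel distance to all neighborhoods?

Manhattan distance separates: Σwᵢ(|x−xᵢ|+|y−yᵢ|) = Σwᵢ|x−xᵢ| + Σwᵢ|y−yᵢ|, so x and y are optimised independently as 1-D weighted medians.
Total weight W = 800; half = 400.
x-coordinate, sorted with cumulative weight:
  x=2 (Riverbend, w=120) cum 120
  x=2 (Midtown, w=275) cum 395
  x=2 (Eastvale, w=175) cum 570  ← median
  x=3 (Hillcrest, w=50) cum 620
  x=7 (Westmoor, w=60) cum 680
  x=9 (Northgate, w=60) cum 740
  x=9 (Lakeside, w=20) cum 760
  x=10 (Southcross, w=40) cum 800
⇒ x* = 2
y-coordinate, sorted with cumulative weight:
  y=0 (Lakeside, w=20) cum 20
  y=2 (Hillcrest, w=50) cum 70
  y=4 (Westmoor, w=60) cum 130
  y=5 (Northgate, w=60) cum 190
  y=7 (Southcross, w=40) cum 230
  y=8 (Riverbend, w=120) cum 350
  y=9 (Midtown, w=275) cum 625  ← median
  y=10 (Eastvale, w=175) cum 800
⇒ y* = 9

(2, 9)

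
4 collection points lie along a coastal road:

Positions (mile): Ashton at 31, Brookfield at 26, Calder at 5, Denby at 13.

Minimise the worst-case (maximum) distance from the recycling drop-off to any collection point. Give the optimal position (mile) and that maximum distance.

location 18, max distance 13

The 1-center on a line is the midpoint of the two extreme points: leftmost at 5, rightmost at 31.
Optimal location = (5 + 31)/2 = 18; maximum distance = (31 − 5)/2 = 13.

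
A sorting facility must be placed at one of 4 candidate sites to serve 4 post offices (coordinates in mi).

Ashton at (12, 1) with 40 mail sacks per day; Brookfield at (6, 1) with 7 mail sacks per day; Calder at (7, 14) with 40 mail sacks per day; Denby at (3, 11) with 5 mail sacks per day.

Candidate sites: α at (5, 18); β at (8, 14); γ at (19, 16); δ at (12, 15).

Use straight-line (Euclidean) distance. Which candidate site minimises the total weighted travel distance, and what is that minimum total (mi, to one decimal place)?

Total weighted distance at each candidate:
  α (5, 18): total = 1069.9
  β (8, 14): total = 705.3
  γ (19, 16): total = 1371.5
  δ (12, 15): total = 919.8
Minimum is at β with total 705.3 mi.

β, total 705.3 mi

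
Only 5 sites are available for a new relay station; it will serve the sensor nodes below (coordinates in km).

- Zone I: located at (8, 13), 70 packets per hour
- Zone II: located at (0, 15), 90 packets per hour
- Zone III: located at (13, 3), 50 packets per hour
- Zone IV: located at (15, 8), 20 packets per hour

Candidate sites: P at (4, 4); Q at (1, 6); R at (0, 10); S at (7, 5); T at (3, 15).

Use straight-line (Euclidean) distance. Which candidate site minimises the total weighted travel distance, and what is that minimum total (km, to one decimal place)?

Total weighted distance at each candidate:
  P (4, 4): total = 2429.7
  Q (1, 6): total = 2409.3
  R (0, 10): total = 2089.0
  S (7, 5): total = 2150.1
  T (3, 15): total = 1705.8
Minimum is at T with total 1705.8 km.

T, total 1705.8 km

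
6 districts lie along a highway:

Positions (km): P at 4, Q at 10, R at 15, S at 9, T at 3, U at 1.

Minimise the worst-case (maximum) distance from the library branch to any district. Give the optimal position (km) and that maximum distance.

location 8, max distance 7

The 1-center on a line is the midpoint of the two extreme points: leftmost at 1, rightmost at 15.
Optimal location = (1 + 15)/2 = 8; maximum distance = (15 − 1)/2 = 7.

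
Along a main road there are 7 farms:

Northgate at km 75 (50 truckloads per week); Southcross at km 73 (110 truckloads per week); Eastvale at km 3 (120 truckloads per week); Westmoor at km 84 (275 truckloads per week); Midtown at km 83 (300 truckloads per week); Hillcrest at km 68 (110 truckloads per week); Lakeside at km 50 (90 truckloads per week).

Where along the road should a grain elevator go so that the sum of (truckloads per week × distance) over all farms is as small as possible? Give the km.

x = 83

For a sum of weighted absolute distances on a line, the optimum is the weighted median (not the mean). Total weight W = 1055; half-weight = 527.5.
Sort by position and accumulate weight:
  km 3 (Eastvale, w=120) → cum 120
  km 50 (Lakeside, w=90) → cum 210
  km 68 (Hillcrest, w=110) → cum 320
  km 73 (Southcross, w=110) → cum 430
  km 75 (Northgate, w=50) → cum 480
  km 83 (Midtown, w=300) → cum 780  ≥ 527.5 → median here
  km 84 (Westmoor, w=275) → cum 1055
Optimal location: km 83.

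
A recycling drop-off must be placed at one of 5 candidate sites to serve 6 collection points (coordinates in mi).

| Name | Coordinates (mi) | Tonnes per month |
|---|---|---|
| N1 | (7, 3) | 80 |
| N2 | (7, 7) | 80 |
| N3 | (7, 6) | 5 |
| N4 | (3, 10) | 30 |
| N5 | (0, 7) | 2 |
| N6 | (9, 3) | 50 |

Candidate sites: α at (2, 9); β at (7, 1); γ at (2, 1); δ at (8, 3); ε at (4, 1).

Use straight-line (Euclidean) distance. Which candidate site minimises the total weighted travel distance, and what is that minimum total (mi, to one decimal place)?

δ, total 751.6 mi

Total weighted distance at each candidate:
  α (2, 9): total = 1593.8
  β (7, 1): total = 1120.3
  γ (2, 1): total = 1739.3
  δ (8, 3): total = 751.6
  ε (4, 1): total = 1409.6
Minimum is at δ with total 751.6 mi.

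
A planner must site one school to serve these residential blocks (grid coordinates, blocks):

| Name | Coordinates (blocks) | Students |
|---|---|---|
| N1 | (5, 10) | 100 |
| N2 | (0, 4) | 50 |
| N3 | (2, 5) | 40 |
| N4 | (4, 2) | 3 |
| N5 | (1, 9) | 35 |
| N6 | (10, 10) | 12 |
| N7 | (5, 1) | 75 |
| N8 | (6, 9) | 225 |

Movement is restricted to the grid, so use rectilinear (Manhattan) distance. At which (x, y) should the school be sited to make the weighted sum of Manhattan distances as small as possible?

Manhattan distance separates: Σwᵢ(|x−xᵢ|+|y−yᵢ|) = Σwᵢ|x−xᵢ| + Σwᵢ|y−yᵢ|, so x and y are optimised independently as 1-D weighted medians.
Total weight W = 540; half = 270.
x-coordinate, sorted with cumulative weight:
  x=0 (N2, w=50) cum 50
  x=1 (N5, w=35) cum 85
  x=2 (N3, w=40) cum 125
  x=4 (N4, w=3) cum 128
  x=5 (N1, w=100) cum 228
  x=5 (N7, w=75) cum 303  ← median
  x=6 (N8, w=225) cum 528
  x=10 (N6, w=12) cum 540
⇒ x* = 5
y-coordinate, sorted with cumulative weight:
  y=1 (N7, w=75) cum 75
  y=2 (N4, w=3) cum 78
  y=4 (N2, w=50) cum 128
  y=5 (N3, w=40) cum 168
  y=9 (N5, w=35) cum 203
  y=9 (N8, w=225) cum 428  ← median
  y=10 (N1, w=100) cum 528
  y=10 (N6, w=12) cum 540
⇒ y* = 9

(5, 9)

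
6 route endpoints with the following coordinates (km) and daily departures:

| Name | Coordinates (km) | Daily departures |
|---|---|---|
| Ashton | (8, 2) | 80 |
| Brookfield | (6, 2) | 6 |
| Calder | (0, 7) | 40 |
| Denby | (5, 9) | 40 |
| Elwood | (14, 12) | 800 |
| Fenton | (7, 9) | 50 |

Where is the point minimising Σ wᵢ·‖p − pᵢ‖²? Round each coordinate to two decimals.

(12.23, 10.69)

The minimiser of Σwᵢ‖p−pᵢ‖² is the weighted centroid p* = (Σwᵢpᵢ)/(Σwᵢ).
Σwᵢ = 1016.
Σwᵢxᵢ = 80·8 + 6·6 + 40·0 + 40·5 + 800·14 + 50·7 = 12426.
Σwᵢyᵢ = 80·2 + 6·2 + 40·7 + 40·9 + 800·12 + 50·9 = 10862.
x* = 12426/1016 = 12.23, y* = 10862/1016 = 10.69.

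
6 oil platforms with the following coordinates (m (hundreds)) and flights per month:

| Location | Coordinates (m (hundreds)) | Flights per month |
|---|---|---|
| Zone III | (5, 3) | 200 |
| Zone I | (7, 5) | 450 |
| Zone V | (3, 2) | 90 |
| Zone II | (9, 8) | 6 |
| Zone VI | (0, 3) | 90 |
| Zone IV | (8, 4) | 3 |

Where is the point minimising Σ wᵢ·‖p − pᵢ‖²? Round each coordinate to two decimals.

The minimiser of Σwᵢ‖p−pᵢ‖² is the weighted centroid p* = (Σwᵢpᵢ)/(Σwᵢ).
Σwᵢ = 839.
Σwᵢxᵢ = 200·5 + 450·7 + 90·3 + 6·9 + 90·0 + 3·8 = 4498.
Σwᵢyᵢ = 200·3 + 450·5 + 90·2 + 6·8 + 90·3 + 3·4 = 3360.
x* = 4498/839 = 5.36, y* = 3360/839 = 4.00.

(5.36, 4.00)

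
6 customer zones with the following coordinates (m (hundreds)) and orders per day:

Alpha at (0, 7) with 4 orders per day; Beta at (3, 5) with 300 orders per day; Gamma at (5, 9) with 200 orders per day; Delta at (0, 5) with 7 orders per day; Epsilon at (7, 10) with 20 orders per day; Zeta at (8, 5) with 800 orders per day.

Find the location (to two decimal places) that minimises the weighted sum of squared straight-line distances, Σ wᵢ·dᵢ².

The minimiser of Σwᵢ‖p−pᵢ‖² is the weighted centroid p* = (Σwᵢpᵢ)/(Σwᵢ).
Σwᵢ = 1331.
Σwᵢxᵢ = 4·0 + 300·3 + 200·5 + 7·0 + 20·7 + 800·8 = 8440.
Σwᵢyᵢ = 4·7 + 300·5 + 200·9 + 7·5 + 20·10 + 800·5 = 7563.
x* = 8440/1331 = 6.34, y* = 7563/1331 = 5.68.

(6.34, 5.68)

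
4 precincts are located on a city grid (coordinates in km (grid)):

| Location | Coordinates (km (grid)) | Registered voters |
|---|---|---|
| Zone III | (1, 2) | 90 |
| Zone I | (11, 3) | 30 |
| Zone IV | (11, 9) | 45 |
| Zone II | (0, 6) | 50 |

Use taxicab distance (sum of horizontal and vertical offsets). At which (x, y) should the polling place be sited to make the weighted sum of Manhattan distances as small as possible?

Manhattan distance separates: Σwᵢ(|x−xᵢ|+|y−yᵢ|) = Σwᵢ|x−xᵢ| + Σwᵢ|y−yᵢ|, so x and y are optimised independently as 1-D weighted medians.
Total weight W = 215; half = 107.5.
x-coordinate, sorted with cumulative weight:
  x=0 (Zone II, w=50) cum 50
  x=1 (Zone III, w=90) cum 140  ← median
  x=11 (Zone I, w=30) cum 170
  x=11 (Zone IV, w=45) cum 215
⇒ x* = 1
y-coordinate, sorted with cumulative weight:
  y=2 (Zone III, w=90) cum 90
  y=3 (Zone I, w=30) cum 120  ← median
  y=6 (Zone II, w=50) cum 170
  y=9 (Zone IV, w=45) cum 215
⇒ y* = 3

(1, 3)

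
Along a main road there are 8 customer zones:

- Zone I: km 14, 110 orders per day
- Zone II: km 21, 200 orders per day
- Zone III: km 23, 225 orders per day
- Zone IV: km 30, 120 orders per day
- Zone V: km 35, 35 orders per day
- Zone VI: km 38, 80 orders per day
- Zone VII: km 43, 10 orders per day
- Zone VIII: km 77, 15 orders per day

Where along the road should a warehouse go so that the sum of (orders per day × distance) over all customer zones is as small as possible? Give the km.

For a sum of weighted absolute distances on a line, the optimum is the weighted median (not the mean). Total weight W = 795; half-weight = 397.5.
Sort by position and accumulate weight:
  km 14 (Zone I, w=110) → cum 110
  km 21 (Zone II, w=200) → cum 310
  km 23 (Zone III, w=225) → cum 535  ≥ 397.5 → median here
  km 30 (Zone IV, w=120) → cum 655
  km 35 (Zone V, w=35) → cum 690
  km 38 (Zone VI, w=80) → cum 770
  km 43 (Zone VII, w=10) → cum 780
  km 77 (Zone VIII, w=15) → cum 795
Optimal location: km 23.

x = 23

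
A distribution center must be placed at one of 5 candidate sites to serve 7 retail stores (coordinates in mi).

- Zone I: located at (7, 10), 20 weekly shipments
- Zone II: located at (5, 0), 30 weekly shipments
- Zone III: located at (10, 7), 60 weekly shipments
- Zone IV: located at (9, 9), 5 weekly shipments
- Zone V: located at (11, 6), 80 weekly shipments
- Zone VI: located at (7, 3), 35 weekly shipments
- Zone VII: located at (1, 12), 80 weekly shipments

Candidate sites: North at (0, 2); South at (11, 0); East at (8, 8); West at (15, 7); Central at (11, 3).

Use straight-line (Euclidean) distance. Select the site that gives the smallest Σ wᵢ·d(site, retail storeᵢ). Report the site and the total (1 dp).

Total weighted distance at each candidate:
  North (0, 2): total = 3089.8
  South (11, 0): total = 2770.4
  East (8, 8): total = 1554.2
  West (15, 7): total = 2700.9
  Central (11, 3): total = 2097.8
Minimum is at East with total 1554.2 mi.

East, total 1554.2 mi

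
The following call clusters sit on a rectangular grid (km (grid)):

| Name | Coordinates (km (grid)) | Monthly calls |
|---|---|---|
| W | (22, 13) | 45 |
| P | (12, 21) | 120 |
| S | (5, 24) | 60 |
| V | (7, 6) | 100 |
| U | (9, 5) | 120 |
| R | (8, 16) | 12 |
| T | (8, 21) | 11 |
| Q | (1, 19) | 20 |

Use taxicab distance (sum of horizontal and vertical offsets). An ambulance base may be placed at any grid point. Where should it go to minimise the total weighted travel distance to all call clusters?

Manhattan distance separates: Σwᵢ(|x−xᵢ|+|y−yᵢ|) = Σwᵢ|x−xᵢ| + Σwᵢ|y−yᵢ|, so x and y are optimised independently as 1-D weighted medians.
Total weight W = 488; half = 244.
x-coordinate, sorted with cumulative weight:
  x=1 (Q, w=20) cum 20
  x=5 (S, w=60) cum 80
  x=7 (V, w=100) cum 180
  x=8 (R, w=12) cum 192
  x=8 (T, w=11) cum 203
  x=9 (U, w=120) cum 323  ← median
  x=12 (P, w=120) cum 443
  x=22 (W, w=45) cum 488
⇒ x* = 9
y-coordinate, sorted with cumulative weight:
  y=5 (U, w=120) cum 120
  y=6 (V, w=100) cum 220
  y=13 (W, w=45) cum 265  ← median
  y=16 (R, w=12) cum 277
  y=19 (Q, w=20) cum 297
  y=21 (P, w=120) cum 417
  y=21 (T, w=11) cum 428
  y=24 (S, w=60) cum 488
⇒ y* = 13

(9, 13)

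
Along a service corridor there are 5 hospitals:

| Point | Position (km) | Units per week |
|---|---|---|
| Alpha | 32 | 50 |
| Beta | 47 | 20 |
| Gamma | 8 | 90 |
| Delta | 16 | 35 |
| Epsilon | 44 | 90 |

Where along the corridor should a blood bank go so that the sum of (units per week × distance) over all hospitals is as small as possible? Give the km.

x = 32

For a sum of weighted absolute distances on a line, the optimum is the weighted median (not the mean). Total weight W = 285; half-weight = 142.5.
Sort by position and accumulate weight:
  km 8 (Gamma, w=90) → cum 90
  km 16 (Delta, w=35) → cum 125
  km 32 (Alpha, w=50) → cum 175  ≥ 142.5 → median here
  km 44 (Epsilon, w=90) → cum 265
  km 47 (Beta, w=20) → cum 285
Optimal location: km 32.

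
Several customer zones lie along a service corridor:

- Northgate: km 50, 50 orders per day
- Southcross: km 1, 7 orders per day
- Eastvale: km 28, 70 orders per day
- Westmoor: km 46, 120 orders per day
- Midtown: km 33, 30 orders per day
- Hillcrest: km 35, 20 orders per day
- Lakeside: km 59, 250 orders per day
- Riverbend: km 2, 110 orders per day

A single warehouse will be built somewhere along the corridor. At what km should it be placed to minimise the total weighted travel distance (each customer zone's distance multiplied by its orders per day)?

For a sum of weighted absolute distances on a line, the optimum is the weighted median (not the mean). Total weight W = 657; half-weight = 328.5.
Sort by position and accumulate weight:
  km 1 (Southcross, w=7) → cum 7
  km 2 (Riverbend, w=110) → cum 117
  km 28 (Eastvale, w=70) → cum 187
  km 33 (Midtown, w=30) → cum 217
  km 35 (Hillcrest, w=20) → cum 237
  km 46 (Westmoor, w=120) → cum 357  ≥ 328.5 → median here
  km 50 (Northgate, w=50) → cum 407
  km 59 (Lakeside, w=250) → cum 657
Optimal location: km 46.

x = 46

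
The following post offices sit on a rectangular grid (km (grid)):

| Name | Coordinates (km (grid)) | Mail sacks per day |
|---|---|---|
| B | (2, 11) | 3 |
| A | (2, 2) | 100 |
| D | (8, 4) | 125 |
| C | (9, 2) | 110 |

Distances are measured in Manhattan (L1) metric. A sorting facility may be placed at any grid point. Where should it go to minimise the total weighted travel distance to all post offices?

Manhattan distance separates: Σwᵢ(|x−xᵢ|+|y−yᵢ|) = Σwᵢ|x−xᵢ| + Σwᵢ|y−yᵢ|, so x and y are optimised independently as 1-D weighted medians.
Total weight W = 338; half = 169.
x-coordinate, sorted with cumulative weight:
  x=2 (B, w=3) cum 3
  x=2 (A, w=100) cum 103
  x=8 (D, w=125) cum 228  ← median
  x=9 (C, w=110) cum 338
⇒ x* = 8
y-coordinate, sorted with cumulative weight:
  y=2 (A, w=100) cum 100
  y=2 (C, w=110) cum 210  ← median
  y=4 (D, w=125) cum 335
  y=11 (B, w=3) cum 338
⇒ y* = 2

(8, 2)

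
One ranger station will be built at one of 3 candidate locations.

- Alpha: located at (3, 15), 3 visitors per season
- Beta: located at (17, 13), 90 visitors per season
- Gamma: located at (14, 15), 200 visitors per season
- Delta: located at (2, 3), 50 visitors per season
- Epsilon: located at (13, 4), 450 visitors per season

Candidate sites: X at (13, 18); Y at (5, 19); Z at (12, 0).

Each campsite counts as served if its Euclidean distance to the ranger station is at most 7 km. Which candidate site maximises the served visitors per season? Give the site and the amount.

Coverage radius r = 7 km; a point is covered iff (Δx)²+(Δy)² ≤ 7² = 49.
  X (13, 18): covers {Beta, Gamma} → 290
  Y (5, 19): covers {Alpha} → 3
  Z (12, 0): covers {Epsilon} → 450
Maximum coverage at Z: 450 visitors per season.

Z, covering 450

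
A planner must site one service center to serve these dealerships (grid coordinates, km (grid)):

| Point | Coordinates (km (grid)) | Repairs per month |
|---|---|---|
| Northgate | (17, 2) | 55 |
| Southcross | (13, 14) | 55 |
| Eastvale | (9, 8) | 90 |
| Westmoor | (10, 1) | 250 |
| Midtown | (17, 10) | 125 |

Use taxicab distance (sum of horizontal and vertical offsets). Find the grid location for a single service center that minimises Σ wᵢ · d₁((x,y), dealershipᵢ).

Manhattan distance separates: Σwᵢ(|x−xᵢ|+|y−yᵢ|) = Σwᵢ|x−xᵢ| + Σwᵢ|y−yᵢ|, so x and y are optimised independently as 1-D weighted medians.
Total weight W = 575; half = 287.5.
x-coordinate, sorted with cumulative weight:
  x=9 (Eastvale, w=90) cum 90
  x=10 (Westmoor, w=250) cum 340  ← median
  x=13 (Southcross, w=55) cum 395
  x=17 (Northgate, w=55) cum 450
  x=17 (Midtown, w=125) cum 575
⇒ x* = 10
y-coordinate, sorted with cumulative weight:
  y=1 (Westmoor, w=250) cum 250
  y=2 (Northgate, w=55) cum 305  ← median
  y=8 (Eastvale, w=90) cum 395
  y=10 (Midtown, w=125) cum 520
  y=14 (Southcross, w=55) cum 575
⇒ y* = 2

(10, 2)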